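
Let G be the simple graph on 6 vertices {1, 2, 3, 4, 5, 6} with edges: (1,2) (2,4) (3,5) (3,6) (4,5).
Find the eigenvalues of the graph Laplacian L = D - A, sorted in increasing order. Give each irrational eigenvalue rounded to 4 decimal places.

Each diagonal entry of L is the vertex degree and each off-diagonal entry is -1 where an edge is present, 0 otherwise; in the order [1, 2, 3, 4, 5, 6] the diagonal is [1, 2, 2, 2, 2, 1]. Diagonalising L (or applying a numerical eigensolver to the 6x6 matrix) gives the spectrum above. By the matrix-tree theorem the graph has (1/6) * product of the nonzero eigenvalues = 1 spanning tree.

[0, 0.2679, 1, 2, 3, 3.7321]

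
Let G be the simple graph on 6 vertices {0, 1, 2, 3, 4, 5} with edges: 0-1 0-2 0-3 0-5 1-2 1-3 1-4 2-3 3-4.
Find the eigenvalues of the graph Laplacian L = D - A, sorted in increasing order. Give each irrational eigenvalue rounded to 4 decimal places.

Each diagonal entry of L is the vertex degree and each off-diagonal entry is -1 where an edge is present, 0 otherwise; in the order [0, 1, 2, 3, 4, 5] the diagonal is [4, 4, 3, 4, 2, 1]. Since every row of L sums to 0, the all-ones vector is in the kernel and 0 is an eigenvalue. The single zero eigenvalue shows the graph is connected. The eigenvalues sum to 18, which equals trace(L) = 2|E|.

[0, 0.8929, 2.2123, 4.5262, 5, 5.3686]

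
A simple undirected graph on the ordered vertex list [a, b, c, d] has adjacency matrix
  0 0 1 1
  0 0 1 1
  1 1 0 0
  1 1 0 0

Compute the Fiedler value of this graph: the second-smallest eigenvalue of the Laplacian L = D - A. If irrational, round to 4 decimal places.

Reading degrees in the order [a, b, c, d] gives [2, 2, 2, 2]; set D = diag(2, 2, 2, 2) and form L = D - A. The sorted Laplacian eigenvalues are [0, 2, 2, 4]; the algebraic connectivity is the second entry, 2.

2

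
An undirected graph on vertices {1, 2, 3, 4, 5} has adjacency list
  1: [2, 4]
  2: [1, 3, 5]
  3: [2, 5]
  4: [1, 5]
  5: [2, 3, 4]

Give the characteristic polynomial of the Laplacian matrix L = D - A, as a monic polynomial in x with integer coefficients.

Each diagonal entry of L is the vertex degree and each off-diagonal entry is -1 where an edge is present, 0 otherwise; in the order [1, 2, 3, 4, 5] the diagonal is [2, 3, 2, 2, 3]. L has integer entries, so p(x) = det(xI - L) has integer coefficients. Expanding the determinant yields x^5 - 12x^4 + 51x^3 - 90x^2 + 55x. The coefficient of x^4 equals -trace(L) = -12, matching the sum of degrees. The largest eigenvalue, 4.6180, is at most the vertex count 5.

x^5 - 12x^4 + 51x^3 - 90x^2 + 55x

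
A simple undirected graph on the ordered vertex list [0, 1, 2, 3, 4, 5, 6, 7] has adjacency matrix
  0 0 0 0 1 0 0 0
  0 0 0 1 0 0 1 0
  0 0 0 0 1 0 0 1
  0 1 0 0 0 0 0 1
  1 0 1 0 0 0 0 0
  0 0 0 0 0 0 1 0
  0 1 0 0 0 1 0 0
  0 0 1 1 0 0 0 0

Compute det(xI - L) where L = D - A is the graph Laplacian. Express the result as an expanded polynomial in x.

x^8 - 14x^7 + 78x^6 - 220x^5 + 330x^4 - 252x^3 + 84x^2 - 8x

With the vertex order [0, 1, 2, 3, 4, 5, 6, 7], the degrees are [1, 2, 2, 2, 2, 1, 2, 2], giving D = diag(1, 2, 2, 2, 2, 1, 2, 2) and L = D - A. Computing det(xI - L) by cofactor expansion (or equivalently via sum-over-permutations) gives x^8 - 14x^7 + 78x^6 - 220x^5 + 330x^4 - 252x^3 + 84x^2 - 8x. Since p(0) = det(-L) = 0, x divides p(x). The largest eigenvalue, 3.8478, is at most the vertex count 8.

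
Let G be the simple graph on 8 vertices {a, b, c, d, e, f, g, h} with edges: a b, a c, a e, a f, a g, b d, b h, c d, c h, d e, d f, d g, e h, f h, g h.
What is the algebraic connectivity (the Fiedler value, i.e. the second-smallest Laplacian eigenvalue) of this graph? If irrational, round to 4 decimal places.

3

Each diagonal entry of L is the vertex degree and each off-diagonal entry is -1 where an edge is present, 0 otherwise; in the order [a, b, c, d, e, f, g, h] the diagonal is [5, 3, 3, 5, 3, 3, 3, 5]. Computing the eigenvalues of L and sorting gives [0, 3, 3, 3, 3, 5, 5, 8]. The Fiedler value lambda_2 = 3 is strictly positive, so the graph is connected. There is one zero in the spectrum, matching the 1 component.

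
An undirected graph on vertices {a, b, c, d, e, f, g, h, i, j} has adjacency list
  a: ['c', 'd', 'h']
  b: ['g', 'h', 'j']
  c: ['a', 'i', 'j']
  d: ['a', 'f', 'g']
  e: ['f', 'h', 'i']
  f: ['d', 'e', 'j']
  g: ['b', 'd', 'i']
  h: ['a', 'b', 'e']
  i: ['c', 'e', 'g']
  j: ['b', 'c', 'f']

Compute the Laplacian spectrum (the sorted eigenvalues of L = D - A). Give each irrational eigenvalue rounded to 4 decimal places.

With the vertex order [a, b, c, d, e, f, g, h, i, j], the degrees are [3, 3, 3, 3, 3, 3, 3, 3, 3, 3], giving D = diag(3, 3, 3, 3, 3, 3, 3, 3, 3, 3) and L = D - A. Since every row of L sums to 0, the all-ones vector is in the kernel and 0 is an eigenvalue. The single zero eigenvalue shows the graph is connected. There is one zero in the spectrum, matching the 1 component. By the matrix-tree theorem the graph has (1/10) * product of the nonzero eigenvalues = 2000 spanning trees.

[0, 2, 2, 2, 2, 2, 5, 5, 5, 5]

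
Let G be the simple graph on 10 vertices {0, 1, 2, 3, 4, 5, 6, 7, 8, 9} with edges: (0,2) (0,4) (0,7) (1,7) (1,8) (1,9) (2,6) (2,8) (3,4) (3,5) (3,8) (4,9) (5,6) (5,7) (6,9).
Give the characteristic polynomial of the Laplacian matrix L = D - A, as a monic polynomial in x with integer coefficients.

x^10 - 30x^9 + 390x^8 - 2880x^7 + 13305x^6 - 39882x^5 + 77640x^4 - 94800x^3 + 66000x^2 - 20000x

Reading degrees in the order [0, 1, 2, 3, 4, 5, 6, 7, 8, 9] gives [3, 3, 3, 3, 3, 3, 3, 3, 3, 3]; set D = diag(3, 3, 3, 3, 3, 3, 3, 3, 3, 3) and form L = D - A. L has integer entries, so p(x) = det(xI - L) has integer coefficients. Expanding the determinant yields x^10 - 30x^9 + 390x^8 - 2880x^7 + 13305x^6 - 39882x^5 + 77640x^4 - 94800x^3 + 66000x^2 - 20000x. The coefficient of x^9 equals -trace(L) = -30, matching the sum of degrees. By the matrix-tree theorem the graph has (1/10) * product of the nonzero eigenvalues = 2000 spanning trees.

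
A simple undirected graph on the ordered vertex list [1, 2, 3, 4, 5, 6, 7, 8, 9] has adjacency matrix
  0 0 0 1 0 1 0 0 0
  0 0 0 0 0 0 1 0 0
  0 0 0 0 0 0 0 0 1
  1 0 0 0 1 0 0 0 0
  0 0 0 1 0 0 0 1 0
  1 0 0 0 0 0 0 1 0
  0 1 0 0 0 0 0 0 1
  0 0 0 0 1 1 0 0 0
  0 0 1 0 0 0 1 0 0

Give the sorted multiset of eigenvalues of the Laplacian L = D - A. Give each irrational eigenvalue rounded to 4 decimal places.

[0, 0, 0.5858, 1.3820, 1.3820, 2, 3.4142, 3.6180, 3.6180]

Each diagonal entry of L is the vertex degree and each off-diagonal entry is -1 where an edge is present, 0 otherwise; in the order [1, 2, 3, 4, 5, 6, 7, 8, 9] the diagonal is [2, 1, 1, 2, 2, 2, 2, 2, 2]. L is symmetric positive semidefinite, so every eigenvalue is real and nonnegative. The 2 zero eigenvalues correspond to the 2 connected components.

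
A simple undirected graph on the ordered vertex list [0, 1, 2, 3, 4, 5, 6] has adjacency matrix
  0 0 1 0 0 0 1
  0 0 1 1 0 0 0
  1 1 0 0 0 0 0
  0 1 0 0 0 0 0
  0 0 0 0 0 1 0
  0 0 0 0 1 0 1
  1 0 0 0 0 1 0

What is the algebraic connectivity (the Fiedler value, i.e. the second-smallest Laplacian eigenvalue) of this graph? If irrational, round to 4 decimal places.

Each diagonal entry of L is the vertex degree and each off-diagonal entry is -1 where an edge is present, 0 otherwise; in the order [0, 1, 2, 3, 4, 5, 6] the diagonal is [2, 2, 2, 1, 1, 2, 2]. Computing the eigenvalues of L and sorting gives [0, 0.1981, 0.7530, 1.5550, 2.4450, 3.2470, 3.8019]. The Fiedler value lambda_2 = 0.1981 is strictly positive, so the graph is connected.

0.1981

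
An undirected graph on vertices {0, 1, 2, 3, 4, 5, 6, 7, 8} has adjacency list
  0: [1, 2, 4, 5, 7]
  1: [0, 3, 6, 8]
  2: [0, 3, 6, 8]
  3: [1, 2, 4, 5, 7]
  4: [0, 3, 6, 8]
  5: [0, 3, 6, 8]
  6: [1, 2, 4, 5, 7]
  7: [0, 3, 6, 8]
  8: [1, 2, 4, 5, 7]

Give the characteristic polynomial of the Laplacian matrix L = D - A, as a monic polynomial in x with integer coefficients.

x^9 - 40x^8 + 690x^7 - 6720x^6 + 40485x^5 - 154704x^4 + 366560x^3 - 492800x^2 + 288000x

With the vertex order [0, 1, 2, 3, 4, 5, 6, 7, 8], the degrees are [5, 4, 4, 5, 4, 4, 5, 4, 5], giving D = diag(5, 4, 4, 5, 4, 4, 5, 4, 5) and L = D - A. L has integer entries, so p(x) = det(xI - L) has integer coefficients. Expanding the determinant yields x^9 - 40x^8 + 690x^7 - 6720x^6 + 40485x^5 - 154704x^4 + 366560x^3 - 492800x^2 + 288000x. Since p(0) = det(-L) = 0, x divides p(x). By the matrix-tree theorem the graph has (1/9) * product of the nonzero eigenvalues = 32000 spanning trees.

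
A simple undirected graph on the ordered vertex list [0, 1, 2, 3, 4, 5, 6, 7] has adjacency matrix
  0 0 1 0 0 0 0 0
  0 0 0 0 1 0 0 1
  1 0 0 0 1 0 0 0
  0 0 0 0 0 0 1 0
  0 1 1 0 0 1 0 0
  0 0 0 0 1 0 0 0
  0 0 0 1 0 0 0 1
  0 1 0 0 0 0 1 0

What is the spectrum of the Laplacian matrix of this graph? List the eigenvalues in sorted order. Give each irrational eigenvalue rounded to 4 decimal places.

[0, 0.1864, 0.5858, 1, 2, 2.4707, 3.4142, 4.3429]

Reading degrees in the order [0, 1, 2, 3, 4, 5, 6, 7] gives [1, 2, 2, 1, 3, 1, 2, 2]; set D = diag(1, 2, 2, 1, 3, 1, 2, 2) and form L = D - A. The multiplicity of 0 as a Laplacian eigenvalue equals the number of connected components. The single zero eigenvalue shows the graph is connected. The largest eigenvalue, 4.3429, is at most the vertex count 8.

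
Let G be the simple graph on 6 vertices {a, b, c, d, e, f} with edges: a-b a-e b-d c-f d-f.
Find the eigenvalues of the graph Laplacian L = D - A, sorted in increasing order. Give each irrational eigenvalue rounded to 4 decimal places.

Reading degrees in the order [a, b, c, d, e, f] gives [2, 2, 1, 2, 1, 2]; set D = diag(2, 2, 1, 2, 1, 2) and form L = D - A. The multiplicity of 0 as a Laplacian eigenvalue equals the number of connected components. The single zero eigenvalue shows the graph is connected. The largest eigenvalue, 3.7321, is at most the vertex count 6.

[0, 0.2679, 1, 2, 3, 3.7321]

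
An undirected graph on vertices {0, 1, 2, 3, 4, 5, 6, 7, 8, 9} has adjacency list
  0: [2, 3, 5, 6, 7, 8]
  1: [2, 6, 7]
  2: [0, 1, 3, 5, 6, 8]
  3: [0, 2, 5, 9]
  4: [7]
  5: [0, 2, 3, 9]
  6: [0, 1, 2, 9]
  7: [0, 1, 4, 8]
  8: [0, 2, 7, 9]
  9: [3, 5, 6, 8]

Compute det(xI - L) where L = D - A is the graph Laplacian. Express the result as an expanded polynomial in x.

Each diagonal entry of L is the vertex degree and each off-diagonal entry is -1 where an edge is present, 0 otherwise; in the order [0, 1, 2, 3, 4, 5, 6, 7, 8, 9] the diagonal is [6, 3, 6, 4, 1, 4, 4, 4, 4, 4]. L has integer entries, so p(x) = det(xI - L) has integer coefficients. Expanding the determinant yields x^10 - 40x^9 + 691x^8 - 6748x^7 + 40903x^6 - 158758x^5 + 391470x^4 - 583960x^3 + 467715x^2 - 146450x. Since p(0) = det(-L) = 0, x divides p(x). The largest eigenvalue, 7.6670, is at most the vertex count 10.

x^10 - 40x^9 + 691x^8 - 6748x^7 + 40903x^6 - 158758x^5 + 391470x^4 - 583960x^3 + 467715x^2 - 146450x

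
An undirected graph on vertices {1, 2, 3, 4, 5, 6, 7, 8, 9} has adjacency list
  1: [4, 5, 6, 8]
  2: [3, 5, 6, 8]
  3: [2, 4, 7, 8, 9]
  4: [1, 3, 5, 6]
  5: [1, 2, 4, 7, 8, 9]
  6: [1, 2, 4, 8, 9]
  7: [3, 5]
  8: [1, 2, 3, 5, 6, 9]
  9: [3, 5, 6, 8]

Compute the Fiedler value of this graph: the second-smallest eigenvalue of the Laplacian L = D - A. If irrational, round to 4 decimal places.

1.8447

Each diagonal entry of L is the vertex degree and each off-diagonal entry is -1 where an edge is present, 0 otherwise; in the order [1, 2, 3, 4, 5, 6, 7, 8, 9] the diagonal is [4, 4, 5, 4, 6, 5, 2, 6, 4]. The sorted Laplacian eigenvalues are [0, 1.8447, 3.2447, 4, 4.4150, 5.4286, 5.7551, 7.0402, 8.2718]; the algebraic connectivity is the second entry, 1.8447.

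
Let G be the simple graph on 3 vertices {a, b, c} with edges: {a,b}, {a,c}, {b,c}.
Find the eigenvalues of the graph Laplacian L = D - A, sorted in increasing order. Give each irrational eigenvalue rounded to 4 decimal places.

[0, 3, 3]

Reading degrees in the order [a, b, c] gives [2, 2, 2]; set D = diag(2, 2, 2) and form L = D - A. Since every row of L sums to 0, the all-ones vector is in the kernel and 0 is an eigenvalue. By the matrix-tree theorem the graph has (1/3) * product of the nonzero eigenvalues = 3 spanning trees. The largest eigenvalue, 3, is at most the vertex count 3.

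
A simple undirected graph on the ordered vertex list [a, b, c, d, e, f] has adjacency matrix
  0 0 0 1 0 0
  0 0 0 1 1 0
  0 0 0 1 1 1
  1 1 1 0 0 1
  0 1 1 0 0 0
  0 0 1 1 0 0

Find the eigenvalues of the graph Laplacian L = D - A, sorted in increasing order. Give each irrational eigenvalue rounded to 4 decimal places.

Reading degrees in the order [a, b, c, d, e, f] gives [1, 2, 3, 4, 2, 2]; set D = diag(1, 2, 3, 4, 2, 2) and form L = D - A. The multiplicity of 0 as a Laplacian eigenvalue equals the number of connected components. The single zero eigenvalue shows the graph is connected. By the matrix-tree theorem the graph has (1/6) * product of the nonzero eigenvalues = 11 spanning trees.

[0, 0.8817, 1.4506, 2.5341, 3.8647, 5.2688]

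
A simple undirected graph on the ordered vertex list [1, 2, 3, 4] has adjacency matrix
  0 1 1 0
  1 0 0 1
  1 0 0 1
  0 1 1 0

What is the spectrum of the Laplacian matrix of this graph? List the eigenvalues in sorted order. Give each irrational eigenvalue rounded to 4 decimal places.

With the vertex order [1, 2, 3, 4], the degrees are [2, 2, 2, 2], giving D = diag(2, 2, 2, 2) and L = D - A. Diagonalising L (or applying a numerical eigensolver to the 4x4 matrix) gives the spectrum above. By the matrix-tree theorem the graph has (1/4) * product of the nonzero eigenvalues = 4 spanning trees. The largest eigenvalue, 4, is at most the vertex count 4.

[0, 2, 2, 4]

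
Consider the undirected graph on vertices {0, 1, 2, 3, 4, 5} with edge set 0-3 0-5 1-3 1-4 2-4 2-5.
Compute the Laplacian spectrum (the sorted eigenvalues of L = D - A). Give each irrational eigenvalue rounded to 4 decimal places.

[0, 1, 1, 3, 3, 4]

Each diagonal entry of L is the vertex degree and each off-diagonal entry is -1 where an edge is present, 0 otherwise; in the order [0, 1, 2, 3, 4, 5] the diagonal is [2, 2, 2, 2, 2, 2]. L is symmetric positive semidefinite, so every eigenvalue is real and nonnegative. There is one zero in the spectrum, matching the 1 component. The largest eigenvalue, 4, is at most the vertex count 6.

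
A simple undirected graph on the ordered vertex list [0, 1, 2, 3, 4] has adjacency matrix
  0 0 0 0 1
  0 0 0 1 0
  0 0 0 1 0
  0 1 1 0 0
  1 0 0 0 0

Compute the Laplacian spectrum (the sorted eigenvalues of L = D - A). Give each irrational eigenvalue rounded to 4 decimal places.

[0, 0, 1, 2, 3]

With the vertex order [0, 1, 2, 3, 4], the degrees are [1, 1, 1, 2, 1], giving D = diag(1, 1, 1, 2, 1) and L = D - A. L is symmetric positive semidefinite, so every eigenvalue is real and nonnegative. The 2 zero eigenvalues correspond to the 2 connected components.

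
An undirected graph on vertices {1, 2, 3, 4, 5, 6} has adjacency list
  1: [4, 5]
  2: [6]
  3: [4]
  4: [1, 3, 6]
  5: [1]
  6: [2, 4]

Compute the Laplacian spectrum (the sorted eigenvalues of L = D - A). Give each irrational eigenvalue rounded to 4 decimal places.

Each diagonal entry of L is the vertex degree and each off-diagonal entry is -1 where an edge is present, 0 otherwise; in the order [1, 2, 3, 4, 5, 6] the diagonal is [2, 1, 1, 3, 1, 2]. L is symmetric positive semidefinite, so every eigenvalue is real and nonnegative. The single zero eigenvalue shows the graph is connected.

[0, 0.3820, 0.6972, 2, 2.6180, 4.3028]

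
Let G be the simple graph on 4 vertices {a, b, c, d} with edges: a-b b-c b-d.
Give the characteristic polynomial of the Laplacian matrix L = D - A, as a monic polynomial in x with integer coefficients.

Each diagonal entry of L is the vertex degree and each off-diagonal entry is -1 where an edge is present, 0 otherwise; in the order [a, b, c, d] the diagonal is [1, 3, 1, 1]. The eigenvalues of L are [0, 1, 1, 4]; the characteristic polynomial is the product of (x - lambda_i), which multiplies out to x^4 - 6x^3 + 9x^2 - 4x. The constant term is 0 because L is singular (the all-ones vector lies in its kernel). The eigenvalues sum to 6, which equals trace(L) = 2|E|.

x^4 - 6x^3 + 9x^2 - 4x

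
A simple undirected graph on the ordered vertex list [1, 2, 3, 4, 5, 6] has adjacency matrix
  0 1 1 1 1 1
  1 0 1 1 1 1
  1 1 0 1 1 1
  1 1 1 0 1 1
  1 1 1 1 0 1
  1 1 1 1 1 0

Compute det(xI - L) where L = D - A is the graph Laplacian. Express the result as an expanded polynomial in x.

x^6 - 30x^5 + 360x^4 - 2160x^3 + 6480x^2 - 7776x

Reading degrees in the order [1, 2, 3, 4, 5, 6] gives [5, 5, 5, 5, 5, 5]; set D = diag(5, 5, 5, 5, 5, 5) and form L = D - A. L has integer entries, so p(x) = det(xI - L) has integer coefficients. Expanding the determinant yields x^6 - 30x^5 + 360x^4 - 2160x^3 + 6480x^2 - 7776x. Since p(0) = det(-L) = 0, x divides p(x). The largest eigenvalue, 6, is at most the vertex count 6.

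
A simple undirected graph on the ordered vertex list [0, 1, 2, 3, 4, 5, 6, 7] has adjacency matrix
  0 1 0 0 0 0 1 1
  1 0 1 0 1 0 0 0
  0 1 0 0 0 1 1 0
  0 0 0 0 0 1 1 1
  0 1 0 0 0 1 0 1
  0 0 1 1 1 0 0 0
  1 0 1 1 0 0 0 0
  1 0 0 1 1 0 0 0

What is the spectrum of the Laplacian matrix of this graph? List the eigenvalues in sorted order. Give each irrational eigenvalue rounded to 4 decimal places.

[0, 2, 2, 2, 4, 4, 4, 6]

Reading degrees in the order [0, 1, 2, 3, 4, 5, 6, 7] gives [3, 3, 3, 3, 3, 3, 3, 3]; set D = diag(3, 3, 3, 3, 3, 3, 3, 3) and form L = D - A. Since every row of L sums to 0, the all-ones vector is in the kernel and 0 is an eigenvalue.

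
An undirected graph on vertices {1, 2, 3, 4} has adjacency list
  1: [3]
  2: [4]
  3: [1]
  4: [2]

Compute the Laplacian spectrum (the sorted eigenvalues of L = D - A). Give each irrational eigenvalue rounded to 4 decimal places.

With the vertex order [1, 2, 3, 4], the degrees are [1, 1, 1, 1], giving D = diag(1, 1, 1, 1) and L = D - A. L is symmetric positive semidefinite, so every eigenvalue is real and nonnegative. The 2 zero eigenvalues correspond to the 2 connected components.

[0, 0, 2, 2]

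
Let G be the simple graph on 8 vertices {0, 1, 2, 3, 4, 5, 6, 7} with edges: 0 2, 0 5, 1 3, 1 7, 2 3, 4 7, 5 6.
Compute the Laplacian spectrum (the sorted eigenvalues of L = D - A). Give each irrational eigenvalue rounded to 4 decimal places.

Each diagonal entry of L is the vertex degree and each off-diagonal entry is -1 where an edge is present, 0 otherwise; in the order [0, 1, 2, 3, 4, 5, 6, 7] the diagonal is [2, 2, 2, 2, 1, 2, 1, 2]. Diagonalising L (or applying a numerical eigensolver to the 8x8 matrix) gives the spectrum above. The single zero eigenvalue shows the graph is connected. There is one zero in the spectrum, matching the 1 component. By the matrix-tree theorem the graph has (1/8) * product of the nonzero eigenvalues = 1 spanning tree.

[0, 0.1522, 0.5858, 1.2346, 2, 2.7654, 3.4142, 3.8478]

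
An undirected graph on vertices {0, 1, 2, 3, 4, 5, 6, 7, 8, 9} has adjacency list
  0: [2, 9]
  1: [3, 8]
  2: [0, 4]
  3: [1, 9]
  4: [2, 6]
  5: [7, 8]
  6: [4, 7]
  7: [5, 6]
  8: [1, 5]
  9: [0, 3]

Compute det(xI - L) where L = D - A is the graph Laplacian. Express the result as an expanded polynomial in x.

x^10 - 20x^9 + 170x^8 - 800x^7 + 2275x^6 - 4004x^5 + 4290x^4 - 2640x^3 + 825x^2 - 100x

Each diagonal entry of L is the vertex degree and each off-diagonal entry is -1 where an edge is present, 0 otherwise; in the order [0, 1, 2, 3, 4, 5, 6, 7, 8, 9] the diagonal is [2, 2, 2, 2, 2, 2, 2, 2, 2, 2]. L has integer entries, so p(x) = det(xI - L) has integer coefficients. Expanding the determinant yields x^10 - 20x^9 + 170x^8 - 800x^7 + 2275x^6 - 4004x^5 + 4290x^4 - 2640x^3 + 825x^2 - 100x. The constant term is 0 because L is singular (the all-ones vector lies in its kernel).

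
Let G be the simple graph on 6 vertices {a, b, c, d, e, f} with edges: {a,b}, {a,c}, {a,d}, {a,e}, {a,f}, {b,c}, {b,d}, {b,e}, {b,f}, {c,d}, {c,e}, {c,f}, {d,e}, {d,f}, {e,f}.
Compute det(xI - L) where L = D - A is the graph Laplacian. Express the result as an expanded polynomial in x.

x^6 - 30x^5 + 360x^4 - 2160x^3 + 6480x^2 - 7776x

With the vertex order [a, b, c, d, e, f], the degrees are [5, 5, 5, 5, 5, 5], giving D = diag(5, 5, 5, 5, 5, 5) and L = D - A. L has integer entries, so p(x) = det(xI - L) has integer coefficients. Expanding the determinant yields x^6 - 30x^5 + 360x^4 - 2160x^3 + 6480x^2 - 7776x. The coefficient of x^5 equals -trace(L) = -30, matching the sum of degrees. The largest eigenvalue, 6, is at most the vertex count 6.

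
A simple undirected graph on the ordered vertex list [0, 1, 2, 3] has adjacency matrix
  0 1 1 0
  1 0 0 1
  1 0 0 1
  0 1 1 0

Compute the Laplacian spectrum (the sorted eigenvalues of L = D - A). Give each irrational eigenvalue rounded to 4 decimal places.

[0, 2, 2, 4]

Reading degrees in the order [0, 1, 2, 3] gives [2, 2, 2, 2]; set D = diag(2, 2, 2, 2) and form L = D - A. The multiplicity of 0 as a Laplacian eigenvalue equals the number of connected components.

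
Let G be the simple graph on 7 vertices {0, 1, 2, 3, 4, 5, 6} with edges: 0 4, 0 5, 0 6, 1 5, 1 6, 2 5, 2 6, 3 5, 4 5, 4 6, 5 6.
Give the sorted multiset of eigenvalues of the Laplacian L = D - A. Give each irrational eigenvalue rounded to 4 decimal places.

[0, 1, 2, 2, 4, 6, 7]

Each diagonal entry of L is the vertex degree and each off-diagonal entry is -1 where an edge is present, 0 otherwise; in the order [0, 1, 2, 3, 4, 5, 6] the diagonal is [3, 2, 2, 1, 3, 6, 5]. L is symmetric positive semidefinite, so every eigenvalue is real and nonnegative.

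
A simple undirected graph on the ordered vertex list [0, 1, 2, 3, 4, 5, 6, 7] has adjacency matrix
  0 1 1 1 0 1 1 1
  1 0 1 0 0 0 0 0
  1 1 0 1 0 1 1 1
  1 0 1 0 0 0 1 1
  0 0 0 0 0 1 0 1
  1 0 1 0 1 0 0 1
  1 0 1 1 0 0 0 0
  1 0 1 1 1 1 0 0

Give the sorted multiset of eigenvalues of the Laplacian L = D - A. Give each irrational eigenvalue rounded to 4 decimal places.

Each diagonal entry of L is the vertex degree and each off-diagonal entry is -1 where an edge is present, 0 otherwise; in the order [0, 1, 2, 3, 4, 5, 6, 7] the diagonal is [6, 2, 6, 4, 2, 4, 3, 5]. The multiplicity of 0 as a Laplacian eigenvalue equals the number of connected components. By the matrix-tree theorem the graph has (1/8) * product of the nonzero eigenvalues = 1932 spanning trees.

[0, 1.4435, 2.1220, 3.7098, 4.4296, 6.0775, 7, 7.2175]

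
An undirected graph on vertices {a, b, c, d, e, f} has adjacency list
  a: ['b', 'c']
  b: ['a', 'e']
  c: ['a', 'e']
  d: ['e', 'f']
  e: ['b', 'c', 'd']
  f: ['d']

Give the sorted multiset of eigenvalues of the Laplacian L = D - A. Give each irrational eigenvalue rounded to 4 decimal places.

[0, 0.4384, 2, 2, 3, 4.5616]

With the vertex order [a, b, c, d, e, f], the degrees are [2, 2, 2, 2, 3, 1], giving D = diag(2, 2, 2, 2, 3, 1) and L = D - A. L is symmetric positive semidefinite, so every eigenvalue is real and nonnegative. The largest eigenvalue, 4.5616, is at most the vertex count 6.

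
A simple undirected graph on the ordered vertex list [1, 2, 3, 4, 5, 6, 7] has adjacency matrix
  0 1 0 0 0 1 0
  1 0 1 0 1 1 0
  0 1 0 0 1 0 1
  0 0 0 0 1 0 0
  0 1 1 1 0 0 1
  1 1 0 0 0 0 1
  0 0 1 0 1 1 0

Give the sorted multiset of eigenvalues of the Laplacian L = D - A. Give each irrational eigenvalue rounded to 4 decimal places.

[0, 0.8005, 1.6911, 3.0754, 4, 4.6610, 5.7720]

Each diagonal entry of L is the vertex degree and each off-diagonal entry is -1 where an edge is present, 0 otherwise; in the order [1, 2, 3, 4, 5, 6, 7] the diagonal is [2, 4, 3, 1, 4, 3, 3]. Diagonalising L (or applying a numerical eigensolver to the 7x7 matrix) gives the spectrum above. The single zero eigenvalue shows the graph is connected. The eigenvalues sum to 20, which equals trace(L) = 2|E|.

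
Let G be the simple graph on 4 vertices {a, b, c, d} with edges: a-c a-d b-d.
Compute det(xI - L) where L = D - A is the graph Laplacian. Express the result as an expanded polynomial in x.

x^4 - 6x^3 + 10x^2 - 4x

Each diagonal entry of L is the vertex degree and each off-diagonal entry is -1 where an edge is present, 0 otherwise; in the order [a, b, c, d] the diagonal is [2, 1, 1, 2]. Computing det(xI - L) by cofactor expansion (or equivalently via sum-over-permutations) gives x^4 - 6x^3 + 10x^2 - 4x. Since p(0) = det(-L) = 0, x divides p(x). There is one zero in the spectrum, matching the 1 component. The eigenvalues sum to 6, which equals trace(L) = 2|E|.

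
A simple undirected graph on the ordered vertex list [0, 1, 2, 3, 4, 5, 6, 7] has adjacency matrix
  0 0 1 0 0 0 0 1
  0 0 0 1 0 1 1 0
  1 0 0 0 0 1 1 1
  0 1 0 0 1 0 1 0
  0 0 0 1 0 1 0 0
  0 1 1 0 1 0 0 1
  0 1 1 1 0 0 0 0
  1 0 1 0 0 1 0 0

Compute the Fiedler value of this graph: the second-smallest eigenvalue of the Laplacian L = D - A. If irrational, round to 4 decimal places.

Reading degrees in the order [0, 1, 2, 3, 4, 5, 6, 7] gives [2, 3, 4, 3, 2, 4, 3, 3]; set D = diag(2, 3, 4, 3, 2, 4, 3, 3) and form L = D - A. The sorted Laplacian eigenvalues are [0, 0.8885, 1.8824, 2.8630, 3.5522, 4, 4.9701, 5.8438]; the algebraic connectivity is the second entry, 0.8885. The largest eigenvalue, 5.8438, is at most the vertex count 8.

0.8885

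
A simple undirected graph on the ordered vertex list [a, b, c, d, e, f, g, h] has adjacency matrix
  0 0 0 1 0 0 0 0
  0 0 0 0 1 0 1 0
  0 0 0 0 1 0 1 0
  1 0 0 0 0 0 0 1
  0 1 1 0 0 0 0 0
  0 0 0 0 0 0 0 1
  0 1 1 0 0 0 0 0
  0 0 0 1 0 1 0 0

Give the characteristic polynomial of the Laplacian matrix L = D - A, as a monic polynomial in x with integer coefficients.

x^8 - 14x^7 + 78x^6 - 220x^5 + 328x^4 - 240x^3 + 64x^2

With the vertex order [a, b, c, d, e, f, g, h], the degrees are [1, 2, 2, 2, 2, 1, 2, 2], giving D = diag(1, 2, 2, 2, 2, 1, 2, 2) and L = D - A. Computing det(xI - L) by cofactor expansion (or equivalently via sum-over-permutations) gives x^8 - 14x^7 + 78x^6 - 220x^5 + 328x^4 - 240x^3 + 64x^2. Since p(0) = det(-L) = 0, x divides p(x). The eigenvalues sum to 14, which equals trace(L) = 2|E|. The largest eigenvalue, 4, is at most the vertex count 8.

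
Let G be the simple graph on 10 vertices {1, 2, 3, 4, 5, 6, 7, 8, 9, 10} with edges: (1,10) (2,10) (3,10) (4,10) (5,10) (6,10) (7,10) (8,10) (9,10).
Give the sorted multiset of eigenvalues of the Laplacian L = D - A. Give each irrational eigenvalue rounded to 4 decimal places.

Each diagonal entry of L is the vertex degree and each off-diagonal entry is -1 where an edge is present, 0 otherwise; in the order [1, 2, 3, 4, 5, 6, 7, 8, 9, 10] the diagonal is [1, 1, 1, 1, 1, 1, 1, 1, 1, 9]. Since every row of L sums to 0, the all-ones vector is in the kernel and 0 is an eigenvalue. There is one zero in the spectrum, matching the 1 component.

[0, 1, 1, 1, 1, 1, 1, 1, 1, 10]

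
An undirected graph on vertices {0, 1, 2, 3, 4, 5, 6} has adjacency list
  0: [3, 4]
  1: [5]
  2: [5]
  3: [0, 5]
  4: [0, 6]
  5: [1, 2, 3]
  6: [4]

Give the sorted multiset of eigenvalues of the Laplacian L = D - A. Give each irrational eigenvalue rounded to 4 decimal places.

[0, 0.2254, 1, 1, 2.1859, 3.3604, 4.2283]

With the vertex order [0, 1, 2, 3, 4, 5, 6], the degrees are [2, 1, 1, 2, 2, 3, 1], giving D = diag(2, 1, 1, 2, 2, 3, 1) and L = D - A. The multiplicity of 0 as a Laplacian eigenvalue equals the number of connected components. The single zero eigenvalue shows the graph is connected.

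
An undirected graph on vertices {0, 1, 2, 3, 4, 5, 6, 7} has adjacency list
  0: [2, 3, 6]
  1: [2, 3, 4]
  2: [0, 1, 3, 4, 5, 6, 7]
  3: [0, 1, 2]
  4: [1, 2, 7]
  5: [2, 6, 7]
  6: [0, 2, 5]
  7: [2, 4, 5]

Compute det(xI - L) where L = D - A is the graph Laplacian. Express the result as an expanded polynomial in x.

Reading degrees in the order [0, 1, 2, 3, 4, 5, 6, 7] gives [3, 3, 7, 3, 3, 3, 3, 3]; set D = diag(3, 3, 7, 3, 3, 3, 3, 3) and form L = D - A. Computing det(xI - L) by cofactor expansion (or equivalently via sum-over-permutations) gives x^8 - 28x^7 + 322x^6 - 1974x^5 + 6965x^4 - 14126x^3 + 15225x^2 - 6728x. The constant term is 0 because L is singular (the all-ones vector lies in its kernel). The eigenvalues sum to 28, which equals trace(L) = 2|E|.

x^8 - 28x^7 + 322x^6 - 1974x^5 + 6965x^4 - 14126x^3 + 15225x^2 - 6728x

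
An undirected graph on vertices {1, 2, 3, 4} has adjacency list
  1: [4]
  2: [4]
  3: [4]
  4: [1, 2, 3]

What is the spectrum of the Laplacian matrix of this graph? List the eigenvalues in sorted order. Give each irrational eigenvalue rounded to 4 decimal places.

Reading degrees in the order [1, 2, 3, 4] gives [1, 1, 1, 3]; set D = diag(1, 1, 1, 3) and form L = D - A. The multiplicity of 0 as a Laplacian eigenvalue equals the number of connected components. The single zero eigenvalue shows the graph is connected. There is one zero in the spectrum, matching the 1 component. The eigenvalues sum to 6, which equals trace(L) = 2|E|.

[0, 1, 1, 4]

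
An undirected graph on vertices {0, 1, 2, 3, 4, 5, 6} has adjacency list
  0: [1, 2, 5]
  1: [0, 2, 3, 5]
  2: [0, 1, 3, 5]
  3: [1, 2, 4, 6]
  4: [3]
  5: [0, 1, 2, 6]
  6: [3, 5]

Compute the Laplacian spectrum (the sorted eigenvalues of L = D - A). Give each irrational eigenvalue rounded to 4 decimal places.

[0, 0.8542, 1.8506, 3.6575, 4.6526, 5, 5.9852]

Each diagonal entry of L is the vertex degree and each off-diagonal entry is -1 where an edge is present, 0 otherwise; in the order [0, 1, 2, 3, 4, 5, 6] the diagonal is [3, 4, 4, 4, 1, 4, 2]. Diagonalising L (or applying a numerical eigensolver to the 7x7 matrix) gives the spectrum above. The single zero eigenvalue shows the graph is connected. By the matrix-tree theorem the graph has (1/7) * product of the nonzero eigenvalues = 115 spanning trees.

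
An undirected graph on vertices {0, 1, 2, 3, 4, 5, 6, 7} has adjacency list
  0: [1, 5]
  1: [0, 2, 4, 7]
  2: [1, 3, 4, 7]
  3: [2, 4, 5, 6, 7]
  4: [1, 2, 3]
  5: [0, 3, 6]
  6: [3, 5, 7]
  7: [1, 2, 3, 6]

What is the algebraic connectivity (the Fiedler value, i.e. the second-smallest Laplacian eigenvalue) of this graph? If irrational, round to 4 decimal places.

1.5373

With the vertex order [0, 1, 2, 3, 4, 5, 6, 7], the degrees are [2, 4, 4, 5, 3, 3, 3, 4], giving D = diag(2, 4, 4, 5, 3, 3, 3, 4) and L = D - A. Computing the eigenvalues of L and sorting gives [0, 1.5373, 1.9094, 3.3351, 4.3284, 5, 5.4713, 6.4186]. The Fiedler value lambda_2 = 1.5373 is strictly positive, so the graph is connected. The largest eigenvalue, 6.4186, is at most the vertex count 8. By the matrix-tree theorem the graph has (1/8) * product of the nonzero eigenvalues = 930 spanning trees.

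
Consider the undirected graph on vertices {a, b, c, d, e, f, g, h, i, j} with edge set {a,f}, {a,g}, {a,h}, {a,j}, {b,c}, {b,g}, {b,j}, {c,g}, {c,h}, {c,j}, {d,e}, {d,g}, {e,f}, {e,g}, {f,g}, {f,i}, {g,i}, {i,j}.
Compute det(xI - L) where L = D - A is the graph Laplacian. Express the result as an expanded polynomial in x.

Reading degrees in the order [a, b, c, d, e, f, g, h, i, j] gives [4, 3, 4, 2, 3, 4, 7, 2, 3, 4]; set D = diag(4, 3, 4, 2, 3, 4, 7, 2, 3, 4) and form L = D - A. L has integer entries, so p(x) = det(xI - L) has integer coefficients. Expanding the determinant yields x^10 - 36x^9 + 556x^8 - 4832x^7 + 26005x^6 - 89692x^5 + 197697x^4 - 267578x^3 + 200889x^2 - 63360x. The constant term is 0 because L is singular (the all-ones vector lies in its kernel). The largest eigenvalue, 8.3048, is at most the vertex count 10. The eigenvalues sum to 36, which equals trace(L) = 2|E|.

x^10 - 36x^9 + 556x^8 - 4832x^7 + 26005x^6 - 89692x^5 + 197697x^4 - 267578x^3 + 200889x^2 - 63360x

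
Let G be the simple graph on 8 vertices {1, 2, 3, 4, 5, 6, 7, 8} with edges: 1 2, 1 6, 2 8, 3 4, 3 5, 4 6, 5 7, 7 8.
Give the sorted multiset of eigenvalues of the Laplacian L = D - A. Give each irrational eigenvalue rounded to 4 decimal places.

[0, 0.5858, 0.5858, 2, 2, 3.4142, 3.4142, 4]

With the vertex order [1, 2, 3, 4, 5, 6, 7, 8], the degrees are [2, 2, 2, 2, 2, 2, 2, 2], giving D = diag(2, 2, 2, 2, 2, 2, 2, 2) and L = D - A. Diagonalising L (or applying a numerical eigensolver to the 8x8 matrix) gives the spectrum above. The single zero eigenvalue shows the graph is connected. By the matrix-tree theorem the graph has (1/8) * product of the nonzero eigenvalues = 8 spanning trees.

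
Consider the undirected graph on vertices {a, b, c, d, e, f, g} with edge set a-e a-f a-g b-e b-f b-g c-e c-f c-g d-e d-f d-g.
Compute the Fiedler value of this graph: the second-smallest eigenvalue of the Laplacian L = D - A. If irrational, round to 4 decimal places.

3

With the vertex order [a, b, c, d, e, f, g], the degrees are [3, 3, 3, 3, 4, 4, 4], giving D = diag(3, 3, 3, 3, 4, 4, 4) and L = D - A. The sorted Laplacian eigenvalues are [0, 3, 3, 3, 4, 4, 7]; the algebraic connectivity is the second entry, 3. The largest eigenvalue, 7, is at most the vertex count 7.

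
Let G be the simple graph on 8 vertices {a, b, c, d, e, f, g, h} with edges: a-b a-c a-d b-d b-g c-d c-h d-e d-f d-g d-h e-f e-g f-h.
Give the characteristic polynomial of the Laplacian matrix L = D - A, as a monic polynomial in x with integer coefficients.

x^8 - 28x^7 + 322x^6 - 1974x^5 + 6965x^4 - 14126x^3 + 15225x^2 - 6728x

Reading degrees in the order [a, b, c, d, e, f, g, h] gives [3, 3, 3, 7, 3, 3, 3, 3]; set D = diag(3, 3, 3, 7, 3, 3, 3, 3) and form L = D - A. L has integer entries, so p(x) = det(xI - L) has integer coefficients. Expanding the determinant yields x^8 - 28x^7 + 322x^6 - 1974x^5 + 6965x^4 - 14126x^3 + 15225x^2 - 6728x. Since p(0) = det(-L) = 0, x divides p(x). By the matrix-tree theorem the graph has (1/8) * product of the nonzero eigenvalues = 841 spanning trees. There is one zero in the spectrum, matching the 1 component.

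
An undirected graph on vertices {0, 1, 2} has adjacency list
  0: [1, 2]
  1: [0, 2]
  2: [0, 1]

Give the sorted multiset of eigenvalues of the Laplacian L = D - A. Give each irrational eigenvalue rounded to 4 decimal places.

Reading degrees in the order [0, 1, 2] gives [2, 2, 2]; set D = diag(2, 2, 2) and form L = D - A. The multiplicity of 0 as a Laplacian eigenvalue equals the number of connected components. The single zero eigenvalue shows the graph is connected. There is one zero in the spectrum, matching the 1 component. By the matrix-tree theorem the graph has (1/3) * product of the nonzero eigenvalues = 3 spanning trees.

[0, 3, 3]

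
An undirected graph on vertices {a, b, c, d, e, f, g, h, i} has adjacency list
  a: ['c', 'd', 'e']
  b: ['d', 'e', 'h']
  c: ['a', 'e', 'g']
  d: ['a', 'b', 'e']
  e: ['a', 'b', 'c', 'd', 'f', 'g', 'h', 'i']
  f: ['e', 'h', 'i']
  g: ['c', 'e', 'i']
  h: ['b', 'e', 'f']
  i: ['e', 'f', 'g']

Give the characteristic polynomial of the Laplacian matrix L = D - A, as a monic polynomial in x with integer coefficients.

Each diagonal entry of L is the vertex degree and each off-diagonal entry is -1 where an edge is present, 0 otherwise; in the order [a, b, c, d, e, f, g, h, i] the diagonal is [3, 3, 3, 3, 8, 3, 3, 3, 3]. L has integer entries, so p(x) = det(xI - L) has integer coefficients. Expanding the determinant yields x^9 - 32x^8 + 428x^7 - 3136x^6 + 13786x^5 - 37232x^4 + 60276x^3 - 53424x^2 + 19845x. The coefficient of x^8 equals -trace(L) = -32, matching the sum of degrees. The largest eigenvalue, 9, is at most the vertex count 9.

x^9 - 32x^8 + 428x^7 - 3136x^6 + 13786x^5 - 37232x^4 + 60276x^3 - 53424x^2 + 19845x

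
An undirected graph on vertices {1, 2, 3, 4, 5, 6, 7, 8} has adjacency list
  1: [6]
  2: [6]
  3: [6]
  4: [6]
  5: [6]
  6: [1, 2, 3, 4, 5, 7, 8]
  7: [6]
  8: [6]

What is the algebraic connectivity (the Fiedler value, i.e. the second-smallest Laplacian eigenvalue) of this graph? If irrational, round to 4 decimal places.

1

With the vertex order [1, 2, 3, 4, 5, 6, 7, 8], the degrees are [1, 1, 1, 1, 1, 7, 1, 1], giving D = diag(1, 1, 1, 1, 1, 7, 1, 1) and L = D - A. Computing the eigenvalues of L and sorting gives [0, 1, 1, 1, 1, 1, 1, 8]. The Fiedler value lambda_2 = 1 is strictly positive, so the graph is connected.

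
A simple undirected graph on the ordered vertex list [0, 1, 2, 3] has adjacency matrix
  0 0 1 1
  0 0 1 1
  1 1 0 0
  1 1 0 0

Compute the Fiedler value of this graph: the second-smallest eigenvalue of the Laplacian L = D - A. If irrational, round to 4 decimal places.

2

With the vertex order [0, 1, 2, 3], the degrees are [2, 2, 2, 2], giving D = diag(2, 2, 2, 2) and L = D - A. The sorted Laplacian eigenvalues are [0, 2, 2, 4]; the algebraic connectivity is the second entry, 2.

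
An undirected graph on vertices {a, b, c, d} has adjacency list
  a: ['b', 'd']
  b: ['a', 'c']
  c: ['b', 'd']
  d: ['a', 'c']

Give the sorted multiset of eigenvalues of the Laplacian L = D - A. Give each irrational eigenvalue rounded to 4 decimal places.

With the vertex order [a, b, c, d], the degrees are [2, 2, 2, 2], giving D = diag(2, 2, 2, 2) and L = D - A. Diagonalising L (or applying a numerical eigensolver to the 4x4 matrix) gives the spectrum above. The single zero eigenvalue shows the graph is connected.

[0, 2, 2, 4]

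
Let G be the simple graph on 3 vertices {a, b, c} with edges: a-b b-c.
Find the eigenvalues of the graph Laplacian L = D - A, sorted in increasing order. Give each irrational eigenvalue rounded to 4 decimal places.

[0, 1, 3]

Each diagonal entry of L is the vertex degree and each off-diagonal entry is -1 where an edge is present, 0 otherwise; in the order [a, b, c] the diagonal is [1, 2, 1]. L is symmetric positive semidefinite, so every eigenvalue is real and nonnegative. The single zero eigenvalue shows the graph is connected. The largest eigenvalue, 3, is at most the vertex count 3. By the matrix-tree theorem the graph has (1/3) * product of the nonzero eigenvalues = 1 spanning tree.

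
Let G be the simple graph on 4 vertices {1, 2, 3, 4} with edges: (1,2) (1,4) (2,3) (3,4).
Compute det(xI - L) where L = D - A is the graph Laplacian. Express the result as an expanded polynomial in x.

x^4 - 8x^3 + 20x^2 - 16x

Each diagonal entry of L is the vertex degree and each off-diagonal entry is -1 where an edge is present, 0 otherwise; in the order [1, 2, 3, 4] the diagonal is [2, 2, 2, 2]. Computing det(xI - L) by cofactor expansion (or equivalently via sum-over-permutations) gives x^4 - 8x^3 + 20x^2 - 16x. Since p(0) = det(-L) = 0, x divides p(x). By the matrix-tree theorem the graph has (1/4) * product of the nonzero eigenvalues = 4 spanning trees.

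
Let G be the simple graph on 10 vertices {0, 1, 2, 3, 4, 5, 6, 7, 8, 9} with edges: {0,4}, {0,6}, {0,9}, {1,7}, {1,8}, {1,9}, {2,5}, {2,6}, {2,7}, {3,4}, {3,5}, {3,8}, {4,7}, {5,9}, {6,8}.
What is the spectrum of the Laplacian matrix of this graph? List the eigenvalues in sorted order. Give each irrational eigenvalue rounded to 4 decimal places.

With the vertex order [0, 1, 2, 3, 4, 5, 6, 7, 8, 9], the degrees are [3, 3, 3, 3, 3, 3, 3, 3, 3, 3], giving D = diag(3, 3, 3, 3, 3, 3, 3, 3, 3, 3) and L = D - A. Since every row of L sums to 0, the all-ones vector is in the kernel and 0 is an eigenvalue. By the matrix-tree theorem the graph has (1/10) * product of the nonzero eigenvalues = 2000 spanning trees. There is one zero in the spectrum, matching the 1 component.

[0, 2, 2, 2, 2, 2, 5, 5, 5, 5]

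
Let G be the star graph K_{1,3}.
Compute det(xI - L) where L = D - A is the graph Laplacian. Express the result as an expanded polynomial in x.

The graph has 4 vertices and degree multiset [3, 1, 1, 1]; D is the diagonal matrix of degrees and L = D - A. The eigenvalues of L are [0, 1, 1, 4]; the characteristic polynomial is the product of (x - lambda_i), which multiplies out to x^4 - 6x^3 + 9x^2 - 4x. Since p(0) = det(-L) = 0, x divides p(x). The eigenvalues sum to 6, which equals trace(L) = 2|E|. The largest eigenvalue, 4, is at most the vertex count 4.

x^4 - 6x^3 + 9x^2 - 4x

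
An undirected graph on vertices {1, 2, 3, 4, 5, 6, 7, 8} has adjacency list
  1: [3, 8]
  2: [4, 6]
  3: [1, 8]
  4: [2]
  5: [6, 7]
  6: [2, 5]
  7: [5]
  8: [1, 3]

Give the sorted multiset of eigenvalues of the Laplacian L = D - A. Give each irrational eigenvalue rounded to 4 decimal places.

Reading degrees in the order [1, 2, 3, 4, 5, 6, 7, 8] gives [2, 2, 2, 1, 2, 2, 1, 2]; set D = diag(2, 2, 2, 1, 2, 2, 1, 2) and form L = D - A. Since every row of L sums to 0, the all-ones vector is in the kernel and 0 is an eigenvalue. The 2 zero eigenvalues correspond to the 2 connected components. The eigenvalues sum to 14, which equals trace(L) = 2|E|. The largest eigenvalue, 3.6180, is at most the vertex count 8.

[0, 0, 0.3820, 1.3820, 2.6180, 3, 3, 3.6180]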